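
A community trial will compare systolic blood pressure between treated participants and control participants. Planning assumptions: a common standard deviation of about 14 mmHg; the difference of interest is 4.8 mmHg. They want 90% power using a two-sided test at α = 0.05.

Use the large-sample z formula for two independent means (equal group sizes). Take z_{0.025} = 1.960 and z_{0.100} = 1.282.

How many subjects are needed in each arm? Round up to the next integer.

n = (z_{α/2} + z_β)² · (σ₁² + σ₂²) / δ²
  = (1.960 + 1.282)² · (2·14² = 392) / 4.8²
  = 10.5106 · 392 / 23.04
  = 178.83
Round up → n = 179 per group.

n = 179 per group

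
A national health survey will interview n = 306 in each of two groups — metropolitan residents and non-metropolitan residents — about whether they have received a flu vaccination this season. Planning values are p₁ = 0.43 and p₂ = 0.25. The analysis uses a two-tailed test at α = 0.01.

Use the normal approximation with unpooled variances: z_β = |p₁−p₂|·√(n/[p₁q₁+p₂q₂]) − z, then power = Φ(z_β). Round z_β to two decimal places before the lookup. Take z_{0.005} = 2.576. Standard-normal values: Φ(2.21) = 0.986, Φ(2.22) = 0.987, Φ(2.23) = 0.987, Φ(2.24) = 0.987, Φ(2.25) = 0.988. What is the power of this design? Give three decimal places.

z_β = |p₁−p₂|·√(n/[p₁q₁+p₂q₂]) − z_{α/2}
    = 0.18 · √(306/0.4326) − 2.576
    = 0.18 · 26.5961 − 2.576
    = 4.7873 − 2.576 = 2.2113 → 2.21
Power = Φ(2.21) = 0.986.

Power ≈ 0.986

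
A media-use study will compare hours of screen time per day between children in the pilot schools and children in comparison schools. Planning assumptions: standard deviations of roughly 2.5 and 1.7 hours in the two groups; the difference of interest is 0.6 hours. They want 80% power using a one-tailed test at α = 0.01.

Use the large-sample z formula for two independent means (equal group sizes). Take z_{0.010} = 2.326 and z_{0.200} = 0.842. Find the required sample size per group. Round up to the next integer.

n = (z_α + z_β)² · (σ₁² + σ₂²) / δ²
  = (2.326 + 0.842)² · (2.5² + 1.7² = 9.14) / 0.6²
  = 10.0362 · 9.14 / 0.36
  = 254.81
Round up → n = 255 per group.

n = 255 per group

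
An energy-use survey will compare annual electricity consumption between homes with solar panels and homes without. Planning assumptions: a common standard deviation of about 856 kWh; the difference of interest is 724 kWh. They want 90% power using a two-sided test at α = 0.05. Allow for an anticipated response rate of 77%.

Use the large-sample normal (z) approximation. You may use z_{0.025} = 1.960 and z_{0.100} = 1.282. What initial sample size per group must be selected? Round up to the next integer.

n = (z_{α/2} + z_β)² · (σ₁² + σ₂²) / δ²
  = (1.960 + 1.282)² · (2·856² = 1465472) / 724²
  = 10.5106 · 1465472 / 524176
  = 29.39
Adjust for 77% response: 29.39 / 0.77 = 38.16.
Round up → n = 39 per group.

n = 39 per group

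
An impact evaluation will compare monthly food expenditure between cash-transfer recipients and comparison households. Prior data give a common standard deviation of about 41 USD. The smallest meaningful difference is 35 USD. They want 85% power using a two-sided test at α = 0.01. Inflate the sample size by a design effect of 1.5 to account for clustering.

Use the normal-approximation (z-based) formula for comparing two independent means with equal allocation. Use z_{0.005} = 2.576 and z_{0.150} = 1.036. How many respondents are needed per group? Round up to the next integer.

n = 54 per group

n = (z_{α/2} + z_β)² · (σ₁² + σ₂²) / δ²
  = (2.576 + 1.036)² · (2·41² = 3362) / 35²
  = 13.0465 · 3362 / 1225
  = 35.81
Design effect: 1.5 × 35.81 = 53.71.
Round up → n = 54 per group.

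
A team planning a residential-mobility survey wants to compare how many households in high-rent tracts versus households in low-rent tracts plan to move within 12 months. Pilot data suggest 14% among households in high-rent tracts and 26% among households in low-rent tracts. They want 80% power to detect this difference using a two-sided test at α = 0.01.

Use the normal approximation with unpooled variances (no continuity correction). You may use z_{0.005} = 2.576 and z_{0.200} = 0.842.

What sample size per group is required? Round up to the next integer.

n = (z_{α/2} + z_β)² · [p₁(1−p₁) + p₂(1−p₂)] / (p₁ − p₂)²
  = (2.576 + 0.842)² · (0.14·0.86 + 0.26·0.74) / (-0.12)²
  = (3.418)² · (0.1204 + 0.1924) / 0.0144
  = 11.6827 · 0.3128 / 0.0144
  = 253.77
Round up → n = 254 per group.

n = 254 per group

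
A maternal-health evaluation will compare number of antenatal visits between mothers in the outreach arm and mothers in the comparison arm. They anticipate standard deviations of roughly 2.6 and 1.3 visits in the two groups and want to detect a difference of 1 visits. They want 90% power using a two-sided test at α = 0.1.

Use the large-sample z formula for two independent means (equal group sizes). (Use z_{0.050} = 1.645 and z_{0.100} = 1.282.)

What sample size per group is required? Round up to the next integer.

n = 73 per group

n = (z_{α/2} + z_β)² · (σ₁² + σ₂²) / δ²
  = (1.645 + 1.282)² · (2.6² + 1.3² = 8.45) / 1²
  = 8.5673 · 8.45 / 1
  = 72.39
Round up → n = 73 per group.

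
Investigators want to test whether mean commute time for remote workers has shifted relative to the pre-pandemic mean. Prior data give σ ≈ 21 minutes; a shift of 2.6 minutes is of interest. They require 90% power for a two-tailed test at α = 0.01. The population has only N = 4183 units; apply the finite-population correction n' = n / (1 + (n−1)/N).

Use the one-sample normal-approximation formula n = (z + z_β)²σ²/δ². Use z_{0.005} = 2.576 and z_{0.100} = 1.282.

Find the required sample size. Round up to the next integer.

n = (z_{α/2} + z_β)² · σ² / δ²
  = (2.576 + 1.282)² · 21² / 2.6²
  = 14.8842 · 441 / 6.76
  = 970.99
Finite-population correction (N = 4183): 970.99 / (1 + (970.99 − 1)/4183) = 788.21.
Round up → n = 789.

n = 789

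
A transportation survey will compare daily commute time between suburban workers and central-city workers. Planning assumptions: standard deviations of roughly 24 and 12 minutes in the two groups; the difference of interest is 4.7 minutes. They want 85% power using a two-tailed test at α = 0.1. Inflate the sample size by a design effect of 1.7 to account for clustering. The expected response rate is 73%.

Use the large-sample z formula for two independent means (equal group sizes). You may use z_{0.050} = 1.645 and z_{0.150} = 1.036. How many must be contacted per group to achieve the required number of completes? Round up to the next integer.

n = 546 per group

n = (z_{α/2} + z_β)² · (σ₁² + σ₂²) / δ²
  = (1.645 + 1.036)² · (24² + 12² = 720) / 4.7²
  = 7.1878 · 720 / 22.09
  = 234.28
Design effect: 1.7 × 234.28 = 398.27.
Adjust for 73% response: 398.27 / 0.73 = 545.58.
Round up → n = 546 per group.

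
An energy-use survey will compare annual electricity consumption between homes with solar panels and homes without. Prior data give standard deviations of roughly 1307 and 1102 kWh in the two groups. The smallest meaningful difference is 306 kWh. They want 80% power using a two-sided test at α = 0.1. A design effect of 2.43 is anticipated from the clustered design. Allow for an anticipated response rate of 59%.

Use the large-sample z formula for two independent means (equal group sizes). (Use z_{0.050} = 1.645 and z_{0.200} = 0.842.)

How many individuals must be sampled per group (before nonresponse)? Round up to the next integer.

n = (z_{α/2} + z_β)² · (σ₁² + σ₂²) / δ²
  = (1.645 + 0.842)² · (1307² + 1102² = 2922653) / 306²
  = 6.1852 · 2922653 / 93636
  = 193.06
Design effect: 2.43 × 193.06 = 469.13.
Adjust for 59% response: 469.13 / 0.59 = 795.13.
Round up → n = 796 per group.

n = 796 per group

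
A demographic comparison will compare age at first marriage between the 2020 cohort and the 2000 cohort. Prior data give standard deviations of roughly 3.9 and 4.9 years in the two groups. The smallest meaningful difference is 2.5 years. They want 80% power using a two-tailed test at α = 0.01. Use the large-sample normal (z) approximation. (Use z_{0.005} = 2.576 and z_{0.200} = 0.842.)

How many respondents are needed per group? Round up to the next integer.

n = 74 per group

n = (z_{α/2} + z_β)² · (σ₁² + σ₂²) / δ²
  = (2.576 + 0.842)² · (3.9² + 4.9² = 39.22) / 2.5²
  = 11.6827 · 39.22 / 6.25
  = 73.31
Round up → n = 74 per group.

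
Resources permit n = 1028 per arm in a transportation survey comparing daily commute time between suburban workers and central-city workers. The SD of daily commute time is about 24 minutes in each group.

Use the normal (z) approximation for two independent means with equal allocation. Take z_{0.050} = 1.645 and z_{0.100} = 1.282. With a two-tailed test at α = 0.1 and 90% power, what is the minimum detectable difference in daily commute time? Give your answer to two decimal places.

Minimum detectable difference ≈ 3.10 minutes

δ = (z_{α/2} + z_β) · √((σ₁²+σ₂²)/n)
  = (1.645 + 1.282) · √(1152/1028)
  = 2.927 · √1.1206
  = 2.927 · 1.0586
  = 3.0985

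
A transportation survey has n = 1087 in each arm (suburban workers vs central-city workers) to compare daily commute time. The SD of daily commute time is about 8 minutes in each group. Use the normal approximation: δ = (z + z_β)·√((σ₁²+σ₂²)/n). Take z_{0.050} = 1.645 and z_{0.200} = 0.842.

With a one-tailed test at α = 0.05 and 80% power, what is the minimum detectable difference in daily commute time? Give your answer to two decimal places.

Minimum detectable difference ≈ 0.85 minutes

δ = (z_α + z_β) · √((σ₁²+σ₂²)/n)
  = (1.645 + 0.842) · √(128/1087)
  = 2.487 · √0.11776
  = 2.487 · 0.3432
  = 0.8534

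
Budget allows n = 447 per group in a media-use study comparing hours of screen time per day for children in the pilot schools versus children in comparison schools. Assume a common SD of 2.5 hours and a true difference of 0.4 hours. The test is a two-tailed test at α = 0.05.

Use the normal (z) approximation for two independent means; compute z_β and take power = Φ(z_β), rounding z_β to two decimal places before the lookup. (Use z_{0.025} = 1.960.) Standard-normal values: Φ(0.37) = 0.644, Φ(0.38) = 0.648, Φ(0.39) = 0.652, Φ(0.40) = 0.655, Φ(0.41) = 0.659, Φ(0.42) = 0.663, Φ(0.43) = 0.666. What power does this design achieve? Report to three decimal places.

Power ≈ 0.666

z_β = δ·√(n/(σ₁²+σ₂²)) − z_{α/2}
    = 0.4 · √(447/12.5) − 1.960
    = 0.4 · 5.97997 − 1.960
    = 2.3920 − 1.960 = 0.4320 → 0.43
Power = Φ(0.43) = 0.666.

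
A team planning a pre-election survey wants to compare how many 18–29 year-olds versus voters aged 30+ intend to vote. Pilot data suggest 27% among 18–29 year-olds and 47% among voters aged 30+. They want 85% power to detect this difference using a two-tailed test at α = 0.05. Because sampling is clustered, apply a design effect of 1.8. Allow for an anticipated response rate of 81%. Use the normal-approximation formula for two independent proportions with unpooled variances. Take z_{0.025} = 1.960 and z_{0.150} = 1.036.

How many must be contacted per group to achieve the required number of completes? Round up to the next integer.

n = (z_{α/2} + z_β)² · [p₁(1−p₁) + p₂(1−p₂)] / (p₁ − p₂)²
  = (1.960 + 1.036)² · (0.27·0.73 + 0.47·0.53) / (-0.20)²
  = (2.996)² · (0.1971 + 0.2491) / 0.0400
  = 8.9760 · 0.4462 / 0.0400
  = 100.13
Design effect: 1.8 × 100.13 = 180.23.
Adjust for 81% response: 180.23 / 0.81 = 222.51.
Round up → n = 223 per group.

n = 223 per group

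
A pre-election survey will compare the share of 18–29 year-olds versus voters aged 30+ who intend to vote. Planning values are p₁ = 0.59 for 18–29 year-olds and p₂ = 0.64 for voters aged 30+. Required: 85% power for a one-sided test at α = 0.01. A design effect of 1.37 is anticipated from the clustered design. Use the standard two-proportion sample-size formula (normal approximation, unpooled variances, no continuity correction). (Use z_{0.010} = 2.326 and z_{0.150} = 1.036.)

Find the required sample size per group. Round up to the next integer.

n = 2926 per group

n = (z_α + z_β)² · [p₁(1−p₁) + p₂(1−p₂)] / (p₁ − p₂)²
  = (2.326 + 1.036)² · (0.59·0.41 + 0.64·0.36) / (-0.05)²
  = (3.362)² · (0.2419 + 0.2304) / 0.0025
  = 11.3030 · 0.4723 / 0.0025
  = 2135.37
Design effect: 1.37 × 2135.37 = 2925.46.
Round up → n = 2926 per group.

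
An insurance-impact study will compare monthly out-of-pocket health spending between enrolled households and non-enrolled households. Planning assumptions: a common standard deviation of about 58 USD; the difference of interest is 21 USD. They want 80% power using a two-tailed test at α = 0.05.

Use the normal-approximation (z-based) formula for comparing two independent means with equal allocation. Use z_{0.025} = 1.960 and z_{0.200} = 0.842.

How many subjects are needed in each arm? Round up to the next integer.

n = (z_{α/2} + z_β)² · (σ₁² + σ₂²) / δ²
  = (1.960 + 0.842)² · (2·58² = 6728) / 21²
  = 7.8512 · 6728 / 441
  = 119.78
Round up → n = 120 per group.

n = 120 per group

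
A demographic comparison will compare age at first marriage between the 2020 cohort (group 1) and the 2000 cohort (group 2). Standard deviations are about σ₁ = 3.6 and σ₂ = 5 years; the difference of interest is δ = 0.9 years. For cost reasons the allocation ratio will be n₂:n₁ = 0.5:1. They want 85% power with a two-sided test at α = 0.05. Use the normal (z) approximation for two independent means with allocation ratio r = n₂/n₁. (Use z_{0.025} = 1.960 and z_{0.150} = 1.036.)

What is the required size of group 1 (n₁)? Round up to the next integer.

n₁ = (z_{α/2} + z_β)² · (σ₁² + σ₂²/r) / δ²
   = (1.960 + 1.036)² · (3.6² + 5²/0.5) / 0.9²
   = 8.9760 · (12.96 + 50) / 0.81
   = 8.9760 · 62.96 / 0.81
   = 697.69
Round up → n₁ = 698; n₂ = r·n₁ = 0.5 × 698 = 349.

n₁ = 698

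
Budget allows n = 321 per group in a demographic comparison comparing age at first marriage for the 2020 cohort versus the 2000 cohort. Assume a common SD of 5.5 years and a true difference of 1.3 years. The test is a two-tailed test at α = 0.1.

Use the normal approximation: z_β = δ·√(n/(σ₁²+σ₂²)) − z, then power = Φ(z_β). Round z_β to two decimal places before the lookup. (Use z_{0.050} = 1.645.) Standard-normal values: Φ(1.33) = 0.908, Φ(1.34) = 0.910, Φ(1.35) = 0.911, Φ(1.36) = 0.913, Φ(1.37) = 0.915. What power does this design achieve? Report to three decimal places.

z_β = δ·√(n/(σ₁²+σ₂²)) − z_{α/2}
    = 1.3 · √(321/60.5) − 1.645
    = 1.3 · 2.30343 − 1.645
    = 2.9945 − 1.645 = 1.3495 → 1.35
Power = Φ(1.35) = 0.911.

Power ≈ 0.911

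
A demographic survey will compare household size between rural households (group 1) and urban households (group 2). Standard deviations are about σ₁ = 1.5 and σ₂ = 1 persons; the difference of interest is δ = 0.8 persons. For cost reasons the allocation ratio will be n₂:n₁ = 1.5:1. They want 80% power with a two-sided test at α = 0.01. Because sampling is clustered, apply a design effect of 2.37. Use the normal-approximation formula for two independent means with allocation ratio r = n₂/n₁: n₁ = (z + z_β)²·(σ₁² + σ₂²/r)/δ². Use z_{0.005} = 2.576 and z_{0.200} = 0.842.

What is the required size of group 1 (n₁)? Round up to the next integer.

n₁ = (z_{α/2} + z_β)² · (σ₁² + σ₂²/r) / δ²
   = (2.576 + 0.842)² · (1.5² + 1²/1.5) / 0.8²
   = 11.6827 · (2.25 + 0.66667) / 0.64
   = 11.6827 · 2.9167 / 0.64
   = 53.24
Design effect: 2.37 × 53.24 = 126.18.
Round up → n₁ = 127; n₂ = r·n₁ = 1.5 × 127 = 191.

n₁ = 127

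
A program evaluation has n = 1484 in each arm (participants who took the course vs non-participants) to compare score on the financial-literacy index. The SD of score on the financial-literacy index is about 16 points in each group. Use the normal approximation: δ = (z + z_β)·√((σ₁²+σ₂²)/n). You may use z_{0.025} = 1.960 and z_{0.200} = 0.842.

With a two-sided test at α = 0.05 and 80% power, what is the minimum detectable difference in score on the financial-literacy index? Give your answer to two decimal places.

Minimum detectable difference ≈ 1.65 points

δ = (z_{α/2} + z_β) · √((σ₁²+σ₂²)/n)
  = (1.960 + 0.842) · √(512/1484)
  = 2.802 · √0.34501
  = 2.802 · 0.5874
  = 1.6458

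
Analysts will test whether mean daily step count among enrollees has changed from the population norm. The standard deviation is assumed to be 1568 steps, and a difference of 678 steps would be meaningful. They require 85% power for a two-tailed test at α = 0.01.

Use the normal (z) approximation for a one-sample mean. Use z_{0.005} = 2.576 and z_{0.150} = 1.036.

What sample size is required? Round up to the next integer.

n = 70

n = (z_{α/2} + z_β)² · σ² / δ²
  = (2.576 + 1.036)² · 1568² / 678²
  = 13.0465 · 2458624 / 459684
  = 69.78
Round up → n = 70.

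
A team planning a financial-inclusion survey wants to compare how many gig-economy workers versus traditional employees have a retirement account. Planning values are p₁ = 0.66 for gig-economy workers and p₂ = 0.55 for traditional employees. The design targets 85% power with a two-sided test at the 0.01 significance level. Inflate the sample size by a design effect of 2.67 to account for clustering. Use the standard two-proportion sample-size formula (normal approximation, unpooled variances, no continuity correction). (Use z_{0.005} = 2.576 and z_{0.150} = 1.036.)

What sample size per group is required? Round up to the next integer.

n = 1359 per group

n = (z_{α/2} + z_β)² · [p₁(1−p₁) + p₂(1−p₂)] / (p₁ − p₂)²
  = (2.576 + 1.036)² · (0.66·0.34 + 0.55·0.45) / (0.11)²
  = (3.612)² · (0.2244 + 0.2475) / 0.0121
  = 13.0465 · 0.4719 / 0.0121
  = 508.82
Design effect: 2.67 × 508.82 = 1358.54.
Round up → n = 1359 per group.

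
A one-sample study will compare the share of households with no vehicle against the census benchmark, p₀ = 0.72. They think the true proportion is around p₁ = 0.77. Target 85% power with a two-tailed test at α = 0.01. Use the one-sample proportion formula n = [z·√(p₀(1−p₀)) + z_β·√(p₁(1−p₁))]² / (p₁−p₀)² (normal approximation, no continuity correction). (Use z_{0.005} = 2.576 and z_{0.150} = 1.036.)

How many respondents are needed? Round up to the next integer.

n = 1015

n = [z_{α/2}·√(p₀q₀) + z_β·√(p₁q₁)]² / (p₁ − p₀)²
  = [2.576·√(0.72·0.28) + 1.036·√(0.77·0.23)]² / (0.05)²
  = [2.576·0.4490 + 1.036·0.4208]² / 0.0025
  = [1.5926]² / 0.0025
  = 1014.55
Round up → n = 1015.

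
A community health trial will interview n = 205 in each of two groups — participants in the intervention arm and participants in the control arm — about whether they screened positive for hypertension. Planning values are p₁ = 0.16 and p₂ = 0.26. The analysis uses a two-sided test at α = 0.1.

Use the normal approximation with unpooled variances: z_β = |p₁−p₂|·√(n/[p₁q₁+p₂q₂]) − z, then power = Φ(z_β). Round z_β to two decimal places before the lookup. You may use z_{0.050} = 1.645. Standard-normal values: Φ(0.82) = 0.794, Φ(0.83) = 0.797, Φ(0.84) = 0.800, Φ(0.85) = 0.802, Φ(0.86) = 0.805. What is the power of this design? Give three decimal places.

Power ≈ 0.805

z_β = |p₁−p₂|·√(n/[p₁q₁+p₂q₂]) − z_{α/2}
    = 0.10 · √(205/0.3268) − 1.645
    = 0.10 · 25.0459 − 1.645
    = 2.5046 − 1.645 = 0.8596 → 0.86
Power = Φ(0.86) = 0.805.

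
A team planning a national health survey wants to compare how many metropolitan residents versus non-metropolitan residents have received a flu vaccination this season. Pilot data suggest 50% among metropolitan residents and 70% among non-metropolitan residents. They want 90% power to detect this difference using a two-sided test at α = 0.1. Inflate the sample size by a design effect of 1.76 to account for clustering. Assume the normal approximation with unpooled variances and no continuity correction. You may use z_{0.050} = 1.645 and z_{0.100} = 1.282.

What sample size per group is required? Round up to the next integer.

n = (z_{α/2} + z_β)² · [p₁(1−p₁) + p₂(1−p₂)] / (p₁ − p₂)²
  = (1.645 + 1.282)² · (0.50·0.50 + 0.70·0.30) / (-0.20)²
  = (2.927)² · (0.2500 + 0.2100) / 0.0400
  = 8.5673 · 0.4600 / 0.0400
  = 98.52
Design effect: 1.76 × 98.52 = 173.40.
Round up → n = 174 per group.

n = 174 per group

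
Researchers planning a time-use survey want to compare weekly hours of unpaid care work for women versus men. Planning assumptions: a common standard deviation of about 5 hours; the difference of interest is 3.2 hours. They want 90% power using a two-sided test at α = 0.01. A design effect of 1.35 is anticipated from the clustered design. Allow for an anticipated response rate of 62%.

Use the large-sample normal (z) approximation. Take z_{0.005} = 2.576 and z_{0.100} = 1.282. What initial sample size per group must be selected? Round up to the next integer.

n = 159 per group

n = (z_{α/2} + z_β)² · (σ₁² + σ₂²) / δ²
  = (2.576 + 1.282)² · (2·5² = 50) / 3.2²
  = 14.8842 · 50 / 10.24
  = 72.68
Design effect: 1.35 × 72.68 = 98.11.
Adjust for 62% response: 98.11 / 0.62 = 158.25.
Round up → n = 159 per group.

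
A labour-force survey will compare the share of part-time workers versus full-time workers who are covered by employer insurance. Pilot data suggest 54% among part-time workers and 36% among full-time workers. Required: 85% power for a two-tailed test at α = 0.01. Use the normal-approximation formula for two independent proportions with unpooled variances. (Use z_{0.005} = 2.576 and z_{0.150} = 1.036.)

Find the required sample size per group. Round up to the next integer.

n = 193 per group

n = (z_{α/2} + z_β)² · [p₁(1−p₁) + p₂(1−p₂)] / (p₁ − p₂)²
  = (2.576 + 1.036)² · (0.54·0.46 + 0.36·0.64) / (0.18)²
  = (3.612)² · (0.2484 + 0.2304) / 0.0324
  = 13.0465 · 0.4788 / 0.0324
  = 192.80
Round up → n = 193 per group.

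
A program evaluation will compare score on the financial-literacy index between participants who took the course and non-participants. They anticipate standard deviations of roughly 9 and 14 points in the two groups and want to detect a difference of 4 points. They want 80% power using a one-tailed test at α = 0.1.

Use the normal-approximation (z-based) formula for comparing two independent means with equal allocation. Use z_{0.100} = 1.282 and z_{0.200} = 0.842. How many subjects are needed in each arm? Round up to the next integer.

n = 79 per group

n = (z_α + z_β)² · (σ₁² + σ₂²) / δ²
  = (1.282 + 0.842)² · (9² + 14² = 277) / 4²
  = 4.5114 · 277 / 16
  = 78.10
Round up → n = 79 per group.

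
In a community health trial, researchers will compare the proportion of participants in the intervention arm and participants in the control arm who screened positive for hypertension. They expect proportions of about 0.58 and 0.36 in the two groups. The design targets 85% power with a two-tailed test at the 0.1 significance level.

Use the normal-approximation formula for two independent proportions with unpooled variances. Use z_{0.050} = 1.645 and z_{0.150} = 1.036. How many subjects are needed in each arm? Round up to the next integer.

n = (z_{α/2} + z_β)² · [p₁(1−p₁) + p₂(1−p₂)] / (p₁ − p₂)²
  = (1.645 + 1.036)² · (0.58·0.42 + 0.36·0.64) / (0.22)²
  = (2.681)² · (0.2436 + 0.2304) / 0.0484
  = 7.1878 · 0.4740 / 0.0484
  = 70.39
Round up → n = 71 per group.

n = 71 per group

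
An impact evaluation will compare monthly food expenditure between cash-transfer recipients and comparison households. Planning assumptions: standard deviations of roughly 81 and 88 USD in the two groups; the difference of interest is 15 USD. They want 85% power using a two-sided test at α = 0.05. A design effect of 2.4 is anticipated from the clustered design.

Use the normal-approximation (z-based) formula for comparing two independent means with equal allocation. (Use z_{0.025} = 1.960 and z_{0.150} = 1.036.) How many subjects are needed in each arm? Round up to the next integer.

n = 1370 per group

n = (z_{α/2} + z_β)² · (σ₁² + σ₂²) / δ²
  = (1.960 + 1.036)² · (81² + 88² = 14305) / 15²
  = 8.9760 · 14305 / 225
  = 570.68
Design effect: 2.4 × 570.68 = 1369.62.
Round up → n = 1370 per group.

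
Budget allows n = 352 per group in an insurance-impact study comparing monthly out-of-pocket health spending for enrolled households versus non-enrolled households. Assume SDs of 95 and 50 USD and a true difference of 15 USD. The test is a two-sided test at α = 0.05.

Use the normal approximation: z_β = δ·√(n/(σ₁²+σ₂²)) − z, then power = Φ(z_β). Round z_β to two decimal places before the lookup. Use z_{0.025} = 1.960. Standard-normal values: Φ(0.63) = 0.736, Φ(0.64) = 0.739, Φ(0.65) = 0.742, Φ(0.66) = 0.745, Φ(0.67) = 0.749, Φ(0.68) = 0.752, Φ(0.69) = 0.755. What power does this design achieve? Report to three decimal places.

z_β = δ·√(n/(σ₁²+σ₂²)) − z_{α/2}
    = 15 · √(352/11525) − 1.960
    = 15 · 0.17476 − 1.960
    = 2.6215 − 1.960 = 0.6615 → 0.66
Power = Φ(0.66) = 0.745.

Power ≈ 0.745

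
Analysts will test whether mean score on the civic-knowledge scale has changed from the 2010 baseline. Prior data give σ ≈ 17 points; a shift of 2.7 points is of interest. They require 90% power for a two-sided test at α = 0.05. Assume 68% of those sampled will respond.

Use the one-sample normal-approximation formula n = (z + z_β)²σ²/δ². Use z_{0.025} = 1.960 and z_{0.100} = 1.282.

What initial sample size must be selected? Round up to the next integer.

n = (z_{α/2} + z_β)² · σ² / δ²
  = (1.960 + 1.282)² · 17² / 2.7²
  = 10.5106 · 289 / 7.29
  = 416.67
Adjust for 68% response: 416.67 / 0.68 = 612.76.
Round up → n = 613.

n = 613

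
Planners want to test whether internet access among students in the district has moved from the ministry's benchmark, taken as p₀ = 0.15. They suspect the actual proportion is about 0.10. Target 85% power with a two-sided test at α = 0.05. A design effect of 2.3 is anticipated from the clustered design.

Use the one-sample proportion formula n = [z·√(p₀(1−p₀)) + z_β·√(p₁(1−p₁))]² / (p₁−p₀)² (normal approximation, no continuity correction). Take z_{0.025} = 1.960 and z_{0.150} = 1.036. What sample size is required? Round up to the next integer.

n = 940

n = [z_{α/2}·√(p₀q₀) + z_β·√(p₁q₁)]² / (p₁ − p₀)²
  = [1.960·√(0.15·0.85) + 1.036·√(0.10·0.90)]² / (-0.05)²
  = [1.960·0.3571 + 1.036·0.3000]² / 0.0025
  = [1.0107]² / 0.0025
  = 408.57
Design effect: 2.3 × 408.57 = 939.72.
Round up → n = 940.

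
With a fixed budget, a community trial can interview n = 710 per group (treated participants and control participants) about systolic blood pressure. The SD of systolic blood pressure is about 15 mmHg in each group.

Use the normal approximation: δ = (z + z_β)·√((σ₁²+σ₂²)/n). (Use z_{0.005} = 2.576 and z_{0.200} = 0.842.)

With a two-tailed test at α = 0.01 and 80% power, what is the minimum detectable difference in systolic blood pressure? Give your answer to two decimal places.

Minimum detectable difference ≈ 2.72 mmHg

δ = (z_{α/2} + z_β) · √((σ₁²+σ₂²)/n)
  = (2.576 + 0.842) · √(450/710)
  = 3.418 · √0.6338
  = 3.418 · 0.7961
  = 2.7211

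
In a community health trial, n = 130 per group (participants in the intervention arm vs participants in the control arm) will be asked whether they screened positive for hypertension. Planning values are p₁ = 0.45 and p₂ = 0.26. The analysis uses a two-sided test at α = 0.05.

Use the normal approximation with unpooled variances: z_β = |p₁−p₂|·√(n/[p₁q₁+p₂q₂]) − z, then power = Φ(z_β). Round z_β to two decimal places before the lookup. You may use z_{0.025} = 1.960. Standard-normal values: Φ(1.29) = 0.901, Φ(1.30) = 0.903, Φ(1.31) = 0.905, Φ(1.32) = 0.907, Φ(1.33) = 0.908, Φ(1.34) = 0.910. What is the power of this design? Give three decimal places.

z_β = |p₁−p₂|·√(n/[p₁q₁+p₂q₂]) − z_{α/2}
    = 0.19 · √(130/0.4399) − 1.960
    = 0.19 · 17.1907 − 1.960
    = 3.2662 − 1.960 = 1.3062 → 1.31
Power = Φ(1.31) = 0.905.

Power ≈ 0.905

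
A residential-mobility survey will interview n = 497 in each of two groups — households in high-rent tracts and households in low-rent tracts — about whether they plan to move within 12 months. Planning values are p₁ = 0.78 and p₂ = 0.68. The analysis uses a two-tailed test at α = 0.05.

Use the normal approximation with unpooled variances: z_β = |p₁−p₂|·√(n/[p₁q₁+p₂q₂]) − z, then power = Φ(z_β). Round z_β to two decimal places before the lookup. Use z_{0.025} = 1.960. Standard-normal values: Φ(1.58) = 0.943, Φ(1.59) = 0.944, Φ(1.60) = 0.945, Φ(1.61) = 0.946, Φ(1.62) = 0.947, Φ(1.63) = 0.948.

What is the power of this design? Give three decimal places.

z_β = |p₁−p₂|·√(n/[p₁q₁+p₂q₂]) − z_{α/2}
    = 0.10 · √(497/0.3892) − 1.960
    = 0.10 · 35.7348 − 1.960
    = 3.5735 − 1.960 = 1.6135 → 1.61
Power = Φ(1.61) = 0.946.

Power ≈ 0.946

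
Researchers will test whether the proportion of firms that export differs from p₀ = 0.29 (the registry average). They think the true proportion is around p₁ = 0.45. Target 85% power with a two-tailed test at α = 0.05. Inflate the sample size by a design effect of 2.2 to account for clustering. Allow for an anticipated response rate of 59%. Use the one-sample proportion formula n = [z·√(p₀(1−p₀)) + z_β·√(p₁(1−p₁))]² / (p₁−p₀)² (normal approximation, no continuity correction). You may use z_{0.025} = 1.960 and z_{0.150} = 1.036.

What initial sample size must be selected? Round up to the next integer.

n = 288

n = [z_{α/2}·√(p₀q₀) + z_β·√(p₁q₁)]² / (p₁ − p₀)²
  = [1.960·√(0.29·0.71) + 1.036·√(0.45·0.55)]² / (0.16)²
  = [1.960·0.4538 + 1.036·0.4975]² / 0.0256
  = [1.4048]² / 0.0256
  = 77.09
Design effect: 2.2 × 77.09 = 169.59.
Adjust for 59% response: 169.59 / 0.59 = 287.44.
Round up → n = 288.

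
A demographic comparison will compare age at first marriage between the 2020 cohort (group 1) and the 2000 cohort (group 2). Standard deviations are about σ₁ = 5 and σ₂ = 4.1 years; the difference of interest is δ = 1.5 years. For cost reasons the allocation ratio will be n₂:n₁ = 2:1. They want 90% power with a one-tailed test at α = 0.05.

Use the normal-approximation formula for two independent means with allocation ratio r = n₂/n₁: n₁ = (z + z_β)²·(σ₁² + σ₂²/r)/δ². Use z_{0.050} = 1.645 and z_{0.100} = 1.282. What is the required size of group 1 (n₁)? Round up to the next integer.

n₁ = (z_α + z_β)² · (σ₁² + σ₂²/r) / δ²
   = (1.645 + 1.282)² · (5² + 4.1²/2) / 1.5²
   = 8.5673 · (25 + 8.405) / 2.25
   = 8.5673 · 33.405 / 2.25
   = 127.20
Round up → n₁ = 128; n₂ = r·n₁ = 2 × 128 = 256.

n₁ = 128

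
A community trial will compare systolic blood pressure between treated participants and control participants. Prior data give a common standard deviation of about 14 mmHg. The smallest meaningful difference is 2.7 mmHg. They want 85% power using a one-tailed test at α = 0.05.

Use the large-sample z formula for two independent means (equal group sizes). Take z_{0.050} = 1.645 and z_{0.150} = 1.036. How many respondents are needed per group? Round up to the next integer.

n = 387 per group

n = (z_α + z_β)² · (σ₁² + σ₂²) / δ²
  = (1.645 + 1.036)² · (2·14² = 392) / 2.7²
  = 7.1878 · 392 / 7.29
  = 386.50
Round up → n = 387 per group.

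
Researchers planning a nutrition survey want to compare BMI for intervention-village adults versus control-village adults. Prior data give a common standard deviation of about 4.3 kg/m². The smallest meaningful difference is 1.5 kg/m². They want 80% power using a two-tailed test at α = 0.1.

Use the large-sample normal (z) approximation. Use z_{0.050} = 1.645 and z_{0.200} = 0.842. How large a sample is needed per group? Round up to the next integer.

n = 102 per group

n = (z_{α/2} + z_β)² · (σ₁² + σ₂²) / δ²
  = (1.645 + 0.842)² · (2·4.3² = 36.98) / 1.5²
  = 6.1852 · 36.98 / 2.25
  = 101.66
Round up → n = 102 per group.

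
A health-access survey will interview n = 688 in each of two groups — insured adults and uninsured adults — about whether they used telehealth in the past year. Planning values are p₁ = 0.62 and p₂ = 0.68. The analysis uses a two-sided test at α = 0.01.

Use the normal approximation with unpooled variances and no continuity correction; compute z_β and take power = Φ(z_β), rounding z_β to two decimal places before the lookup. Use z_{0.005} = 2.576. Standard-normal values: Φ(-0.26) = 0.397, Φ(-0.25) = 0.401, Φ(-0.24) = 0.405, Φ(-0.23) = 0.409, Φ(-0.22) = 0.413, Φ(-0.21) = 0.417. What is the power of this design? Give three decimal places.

Power ≈ 0.405

z_β = |p₁−p₂|·√(n/[p₁q₁+p₂q₂]) − z_{α/2}
    = 0.06 · √(688/0.4532) − 2.576
    = 0.06 · 38.9627 − 2.576
    = 2.3378 − 2.576 = -0.2382 → -0.24
Power = Φ(-0.24) = 0.405.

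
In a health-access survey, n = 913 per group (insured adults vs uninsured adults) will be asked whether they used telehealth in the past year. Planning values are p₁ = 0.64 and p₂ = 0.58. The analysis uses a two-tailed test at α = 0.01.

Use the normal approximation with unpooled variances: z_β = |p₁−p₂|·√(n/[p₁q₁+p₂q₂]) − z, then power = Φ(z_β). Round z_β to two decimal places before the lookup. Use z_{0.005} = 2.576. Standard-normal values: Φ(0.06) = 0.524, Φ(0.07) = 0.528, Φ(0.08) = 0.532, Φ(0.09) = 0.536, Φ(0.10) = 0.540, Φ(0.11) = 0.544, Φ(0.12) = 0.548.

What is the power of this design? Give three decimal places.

Power ≈ 0.524

z_β = |p₁−p₂|·√(n/[p₁q₁+p₂q₂]) − z_{α/2}
    = 0.06 · √(913/0.4740) − 2.576
    = 0.06 · 43.8880 − 2.576
    = 2.6333 − 2.576 = 0.0573 → 0.06
Power = Φ(0.06) = 0.524.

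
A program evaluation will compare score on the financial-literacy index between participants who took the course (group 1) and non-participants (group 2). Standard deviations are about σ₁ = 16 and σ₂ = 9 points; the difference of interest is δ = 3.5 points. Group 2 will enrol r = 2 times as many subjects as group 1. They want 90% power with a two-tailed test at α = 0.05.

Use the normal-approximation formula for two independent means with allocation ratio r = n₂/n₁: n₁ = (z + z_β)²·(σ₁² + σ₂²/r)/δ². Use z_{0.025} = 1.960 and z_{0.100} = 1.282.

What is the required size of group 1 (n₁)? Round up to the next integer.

n₁ = (z_{α/2} + z_β)² · (σ₁² + σ₂²/r) / δ²
   = (1.960 + 1.282)² · (16² + 9²/2) / 3.5²
   = 10.5106 · (256 + 40.5) / 12.25
   = 10.5106 · 296.5 / 12.25
   = 254.40
Round up → n₁ = 255; n₂ = r·n₁ = 2 × 255 = 510.

n₁ = 255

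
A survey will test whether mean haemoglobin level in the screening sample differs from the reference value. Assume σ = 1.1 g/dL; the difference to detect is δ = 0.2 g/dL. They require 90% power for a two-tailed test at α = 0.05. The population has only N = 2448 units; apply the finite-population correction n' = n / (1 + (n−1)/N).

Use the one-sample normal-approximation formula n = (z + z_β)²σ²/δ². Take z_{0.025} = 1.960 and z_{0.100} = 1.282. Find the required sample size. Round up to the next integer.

n = (z_{α/2} + z_β)² · σ² / δ²
  = (1.960 + 1.282)² · 1.1² / 0.2²
  = 10.5106 · 1.21 / 0.04
  = 317.94
Finite-population correction (N = 2448): 317.94 / (1 + (317.94 − 1)/2448) = 281.50.
Round up → n = 282.

n = 282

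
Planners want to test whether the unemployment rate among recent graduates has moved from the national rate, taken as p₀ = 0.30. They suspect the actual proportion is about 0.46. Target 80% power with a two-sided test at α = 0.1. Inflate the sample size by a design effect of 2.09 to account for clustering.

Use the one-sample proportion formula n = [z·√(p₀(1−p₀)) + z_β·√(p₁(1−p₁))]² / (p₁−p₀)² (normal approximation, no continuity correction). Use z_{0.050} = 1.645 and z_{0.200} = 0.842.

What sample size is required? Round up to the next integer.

n = [z_{α/2}·√(p₀q₀) + z_β·√(p₁q₁)]² / (p₁ − p₀)²
  = [1.645·√(0.30·0.70) + 0.842·√(0.46·0.54)]² / (0.16)²
  = [1.645·0.4583 + 0.842·0.4984]² / 0.0256
  = [1.1735]² / 0.0256
  = 53.79
Design effect: 2.09 × 53.79 = 112.42.
Round up → n = 113.

n = 113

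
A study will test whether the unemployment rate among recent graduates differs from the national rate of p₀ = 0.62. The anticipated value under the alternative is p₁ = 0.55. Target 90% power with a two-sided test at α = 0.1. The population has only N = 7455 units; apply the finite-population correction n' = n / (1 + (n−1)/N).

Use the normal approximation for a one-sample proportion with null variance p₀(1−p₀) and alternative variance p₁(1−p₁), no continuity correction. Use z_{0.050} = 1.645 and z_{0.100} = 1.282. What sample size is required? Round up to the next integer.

n = 399

n = [z_{α/2}·√(p₀q₀) + z_β·√(p₁q₁)]² / (p₁ − p₀)²
  = [1.645·√(0.62·0.38) + 1.282·√(0.55·0.45)]² / (-0.07)²
  = [1.645·0.4854 + 1.282·0.4975]² / 0.0049
  = [1.4362]² / 0.0049
  = 420.98
Finite-population correction (N = 7455): 420.98 / (1 + (420.98 − 1)/7455) = 398.53.
Round up → n = 399.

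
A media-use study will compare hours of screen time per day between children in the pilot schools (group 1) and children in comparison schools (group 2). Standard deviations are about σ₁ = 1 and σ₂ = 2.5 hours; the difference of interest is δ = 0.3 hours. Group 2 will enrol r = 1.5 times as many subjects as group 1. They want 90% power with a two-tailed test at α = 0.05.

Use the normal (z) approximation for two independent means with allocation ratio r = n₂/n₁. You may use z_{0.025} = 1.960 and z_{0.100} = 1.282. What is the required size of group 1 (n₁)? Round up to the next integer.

n₁ = 604

n₁ = (z_{α/2} + z_β)² · (σ₁² + σ₂²/r) / δ²
   = (1.960 + 1.282)² · (1² + 2.5²/1.5) / 0.3²
   = 10.5106 · (1 + 4.1667) / 0.09
   = 10.5106 · 5.1667 / 0.09
   = 603.38
Round up → n₁ = 604; n₂ = r·n₁ = 1.5 × 604 = 906.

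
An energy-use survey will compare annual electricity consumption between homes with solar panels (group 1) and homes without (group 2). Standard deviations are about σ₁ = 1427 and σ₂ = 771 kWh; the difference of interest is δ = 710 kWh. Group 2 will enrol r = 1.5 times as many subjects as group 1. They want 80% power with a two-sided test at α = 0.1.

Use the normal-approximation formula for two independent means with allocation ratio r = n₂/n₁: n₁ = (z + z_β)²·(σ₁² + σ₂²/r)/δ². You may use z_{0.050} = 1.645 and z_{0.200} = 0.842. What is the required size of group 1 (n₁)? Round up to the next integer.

n₁ = (z_{α/2} + z_β)² · (σ₁² + σ₂²/r) / δ²
   = (1.645 + 0.842)² · (1427² + 771²/1.5) / 710²
   = 6.1852 · (2036329 + 396294) / 504100
   = 6.1852 · 2432623 / 504100
   = 29.85
Round up → n₁ = 30; n₂ = r·n₁ = 1.5 × 30 = 45.

n₁ = 30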